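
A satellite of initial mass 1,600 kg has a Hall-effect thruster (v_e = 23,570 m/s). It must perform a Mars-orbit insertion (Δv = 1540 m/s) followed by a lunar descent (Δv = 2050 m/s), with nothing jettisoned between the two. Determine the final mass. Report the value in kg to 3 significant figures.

After the first burn: m = 1600 × exp(−1540/23570.0) = 1600 × 0.93675 = 1,498.8 kg.
After the second burn: m = 1,498.8 × exp(−2050/23570.0) = 1,498.8 × 0.91670 = 1,373.95 kg.

final mass ≈ 1370 kg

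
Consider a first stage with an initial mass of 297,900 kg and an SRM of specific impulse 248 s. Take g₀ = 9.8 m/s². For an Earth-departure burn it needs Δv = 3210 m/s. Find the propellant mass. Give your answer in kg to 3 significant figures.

propellant mass ≈ 218000 kg

v_e = Isp · g₀ = 248 × 9.8 = 2430.4 m/s.
From the ideal rocket equation, m₀/m_f = exp(Δv / v_e) = exp(3210 / 2430.4) = exp(1.3208) = 3.7463.
m_f = 297,900 / 3.7463 = 79,518.5 kg, so propellant = m₀ − m_f = 297,900 − 79,518.5 = 218,381.5 kg.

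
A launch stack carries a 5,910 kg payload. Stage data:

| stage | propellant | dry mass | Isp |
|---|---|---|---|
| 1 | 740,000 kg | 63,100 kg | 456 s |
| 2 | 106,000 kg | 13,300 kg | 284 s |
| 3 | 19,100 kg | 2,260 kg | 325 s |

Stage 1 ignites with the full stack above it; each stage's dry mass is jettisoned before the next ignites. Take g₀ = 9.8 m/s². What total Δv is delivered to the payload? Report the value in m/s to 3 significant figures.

Δv ≈ 14200 m/s

Ignition mass of stage 1 = 740,000+63,100 + 106,000+13,300 + 19,100+2,260 + 5,910 = 949,670 kg.
Stage 1: m₀ = 949,670 kg, m_f = 949,670 − 740,000 = 209,670 kg; Δv = 456×9.8×ln(4.529) = 4468.8×1.5106 ≈ 6750 m/s.
Stage 2: m₀ = 146,570 kg, m_f = 146,570 − 106,000 = 40,570 kg; Δv = 284×9.8×ln(3.613) = 2783.2×1.2845 ≈ 3575 m/s.
Stage 3: m₀ = 27,270 kg, m_f = 27,270 − 19,100 = 8,170 kg; Δv = 325×9.8×ln(3.338) = 3185.0×1.2053 ≈ 3839 m/s.
Total Δv = 6750 + 3575 + 3839 = 14164 m/s.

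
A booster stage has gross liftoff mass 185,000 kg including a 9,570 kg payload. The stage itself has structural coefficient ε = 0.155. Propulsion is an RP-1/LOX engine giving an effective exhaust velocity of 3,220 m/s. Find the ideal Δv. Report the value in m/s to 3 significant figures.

Stage wet mass = m₀ − payload = 185,000 − 9,570 = 175,430 kg.
Stage dry mass = ε × stage wet mass = 0.155 × 175,430 = 27,191.7 kg.
Burnout mass m_f = stage dry + payload = 27,191.7 + 9,570 = 36,761.7 kg.
Δv = v_e · ln(185,000/36,761.7) = 3220.0 × ln(5.032) = 3220.0 × 1.6159 ≈ 5203 m/s.

Δv ≈ 5200 m/s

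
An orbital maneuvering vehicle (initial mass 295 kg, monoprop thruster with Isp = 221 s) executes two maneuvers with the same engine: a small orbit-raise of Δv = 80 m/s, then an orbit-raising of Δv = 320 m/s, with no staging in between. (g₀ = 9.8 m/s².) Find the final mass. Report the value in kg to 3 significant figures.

v_e = Isp · g₀ = 221 × 9.8 = 2165.8 m/s.
After the first burn: m = 295 × exp(−80/2165.8) = 295 × 0.96374 = 284.303 kg.
After the second burn: m = 284.303 × exp(−320/2165.8) = 284.303 × 0.86265 = 245.254 kg.

final mass ≈ 245 kg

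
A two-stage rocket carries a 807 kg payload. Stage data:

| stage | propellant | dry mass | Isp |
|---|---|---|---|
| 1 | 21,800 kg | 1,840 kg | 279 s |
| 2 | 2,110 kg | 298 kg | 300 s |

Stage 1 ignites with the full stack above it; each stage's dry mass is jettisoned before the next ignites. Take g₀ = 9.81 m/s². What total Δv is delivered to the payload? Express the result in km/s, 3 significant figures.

Ignition mass of stage 1 = 21,800+1,840 + 2,110+298 + 807 = 26,855 kg.
Stage 1: m₀ = 26,855 kg, m_f = 26,855 − 21,800 = 5,055 kg; Δv = 279×9.81×ln(5.313) = 2737.0×1.6701 ≈ 4571 m/s.
Stage 2: m₀ = 3,215 kg, m_f = 3,215 − 2,110 = 1,105 kg; Δv = 300×9.81×ln(2.91) = 2943.0×1.0680 ≈ 3143 m/s.
Total Δv = 4571 + 3143 = 7714 m/s.

Δv ≈ 7.71 km/s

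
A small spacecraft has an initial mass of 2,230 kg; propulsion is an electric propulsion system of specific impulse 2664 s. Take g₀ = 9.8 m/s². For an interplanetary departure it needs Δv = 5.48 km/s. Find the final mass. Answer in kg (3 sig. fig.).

final mass ≈ 1810 kg

v_e = Isp · g₀ = 2664 × 9.8 = 26107.2 m/s.
m₀/m_f = exp(Δv / v_e) = exp(5480 / 26107.2) = exp(0.2099) = 1.2336.
m_f = m₀ / 1.2336 = 2,230 / 1.2336 = 1,807.72 kg.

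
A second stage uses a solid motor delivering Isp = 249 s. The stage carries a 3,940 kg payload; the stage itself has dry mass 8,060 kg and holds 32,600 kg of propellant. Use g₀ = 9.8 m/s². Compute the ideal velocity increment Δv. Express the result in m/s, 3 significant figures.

Δv ≈ 3200 m/s

v_e = Isp · g₀ = 249 × 9.8 = 2440.2 m/s.
m₀ = payload + dry + propellant = 3,940 + 8,060 + 32,600 = 44,600 kg.
m_f = payload + dry = 3,940 + 8,060 = 12,000 kg.
Δv = v_e · ln(m₀/m_f) = 2440.2 × ln(3.717) = 2440.2 × 1.3128 ≈ 3203.6 m/s.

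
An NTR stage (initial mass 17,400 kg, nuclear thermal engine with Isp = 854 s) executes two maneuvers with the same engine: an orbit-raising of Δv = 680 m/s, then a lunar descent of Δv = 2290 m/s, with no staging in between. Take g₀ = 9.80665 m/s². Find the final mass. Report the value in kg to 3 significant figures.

v_e = Isp · g₀ = 854 × 9.80665 = 8374.9 m/s.
After the first burn: m = 17400 × exp(−680/8374.9) = 17400 × 0.92201 = 16,043 kg.
After the second burn: m = 16,043 × exp(−2290/8374.9) = 16,043 × 0.76076 = 12,204.9 kg.

final mass ≈ 12200 kg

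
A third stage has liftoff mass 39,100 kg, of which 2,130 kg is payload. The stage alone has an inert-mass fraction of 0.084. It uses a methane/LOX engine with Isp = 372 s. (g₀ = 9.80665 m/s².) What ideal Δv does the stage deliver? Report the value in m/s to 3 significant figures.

Δv ≈ 7340 m/s

Stage wet mass = m₀ − payload = 39,100 − 2,130 = 36,970 kg.
Stage dry mass = ε × stage wet mass = 0.084 × 36,970 = 3,105.48 kg.
Burnout mass m_f = stage dry + payload = 3,105.48 + 2,130 = 5,235.48 kg.
v_e = Isp · g₀ = 372 × 9.80665 = 3648.1 m/s.
By the Tsiolkovsky rocket equation, Δv = v_e · ln(39,100/5,235.48) = 3648.1 × ln(7.468) = 3648.1 × 2.0107 ≈ 7335 m/s.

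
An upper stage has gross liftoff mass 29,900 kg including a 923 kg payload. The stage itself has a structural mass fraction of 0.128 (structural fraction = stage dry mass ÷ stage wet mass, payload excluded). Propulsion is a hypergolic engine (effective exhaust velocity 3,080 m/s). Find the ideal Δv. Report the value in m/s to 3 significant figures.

Δv ≈ 5740 m/s

Stage wet mass = m₀ − payload = 29,900 − 923 = 28,977 kg.
Stage dry mass = ε × stage wet mass = 0.128 × 28,977 = 3,709.06 kg.
Burnout mass m_f = stage dry + payload = 3,709.06 + 923 = 4,632.06 kg.
Δv = v_e · ln(29,900/4,632.06) = 3080.0 × ln(6.455) = 3080.0 × 1.8649 ≈ 5744 m/s.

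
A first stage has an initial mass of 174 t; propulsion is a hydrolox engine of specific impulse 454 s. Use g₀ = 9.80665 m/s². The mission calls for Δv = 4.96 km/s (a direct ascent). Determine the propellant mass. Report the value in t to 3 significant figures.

propellant mass ≈ 117 t

v_e = Isp · g₀ = 454 × 9.80665 = 4452.2 m/s.
m₀/m_f = exp(Δv / v_e) = exp(4960 / 4452.2) = exp(1.1141) = 3.0467.
m_f = 174 / 3.0467 = 57.111 t, so propellant = m₀ − m_f = 174 − 57.111 = 116.889 t.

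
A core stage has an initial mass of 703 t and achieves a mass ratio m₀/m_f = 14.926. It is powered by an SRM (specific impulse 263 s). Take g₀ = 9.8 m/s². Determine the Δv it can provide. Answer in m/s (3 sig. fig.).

v_e = Isp · g₀ = 263 × 9.8 = 2577.4 m/s.
Rocket equation: Δv = v_e · ln(14.926) = 2577.4 × 2.7031 ≈ 6967.0 m/s.

Δv ≈ 6970 m/s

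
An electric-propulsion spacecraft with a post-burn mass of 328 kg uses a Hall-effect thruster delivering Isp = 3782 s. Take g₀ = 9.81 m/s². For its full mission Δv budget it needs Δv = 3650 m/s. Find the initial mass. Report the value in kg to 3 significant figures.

initial mass ≈ 362 kg

v_e = Isp · g₀ = 3782 × 9.81 = 37101.4 m/s.
Using Δv = v_e ln(m₀/m_f): m₀/m_f = exp(Δv / v_e) = exp(3650 / 37101.4) = exp(0.0984) = 1.1034.
m₀ = m_f × 1.1034 = 328 × 1.1034 = 361.915 kg.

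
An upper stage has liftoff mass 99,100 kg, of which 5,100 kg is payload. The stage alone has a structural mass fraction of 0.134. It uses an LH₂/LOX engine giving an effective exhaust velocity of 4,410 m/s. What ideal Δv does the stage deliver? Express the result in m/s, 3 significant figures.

Stage wet mass = m₀ − payload = 99,100 − 5,100 = 94,000 kg.
Stage dry mass = ε × stage wet mass = 0.134 × 94,000 = 12,596 kg.
Burnout mass m_f = stage dry + payload = 12,596 + 5,100 = 17,696 kg.
Δv = v_e · ln(99,100/17,696) = 4410.0 × ln(5.6) = 4410.0 × 1.7228 ≈ 7598 m/s.

Δv ≈ 7600 m/s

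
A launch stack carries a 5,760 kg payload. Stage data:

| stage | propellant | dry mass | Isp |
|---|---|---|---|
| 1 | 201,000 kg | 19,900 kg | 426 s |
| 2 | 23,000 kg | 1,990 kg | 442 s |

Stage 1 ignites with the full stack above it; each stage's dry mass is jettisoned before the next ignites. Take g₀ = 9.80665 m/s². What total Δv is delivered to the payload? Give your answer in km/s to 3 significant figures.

Δv ≈ 12.7 km/s

Ignition mass of stage 1 = 201,000+19,900 + 23,000+1,990 + 5,760 = 251,650 kg.
Stage 1: m₀ = 251,650 kg, m_f = 251,650 − 201,000 = 50,650 kg; Δv = 426×9.80665×ln(4.968) = 4177.6×1.6031 ≈ 6697 m/s.
Stage 2: m₀ = 30,750 kg, m_f = 30,750 − 23,000 = 7,750 kg; Δv = 442×9.80665×ln(3.968) = 4334.5×1.3782 ≈ 5974 m/s.
Total Δv = 6697 + 5974 = 12671 m/s.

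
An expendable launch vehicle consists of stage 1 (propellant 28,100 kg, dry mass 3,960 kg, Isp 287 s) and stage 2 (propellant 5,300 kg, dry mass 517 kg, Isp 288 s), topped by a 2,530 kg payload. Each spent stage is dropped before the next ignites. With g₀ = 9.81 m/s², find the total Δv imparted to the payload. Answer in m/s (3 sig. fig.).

Δv ≈ 6190 m/s

Ignition mass of stage 1 = 28,100+3,960 + 5,300+517 + 2,530 = 40,407 kg.
Stage 1: m₀ = 40,407 kg, m_f = 40,407 − 28,100 = 12,307 kg; Δv = 287×9.81×ln(3.283) = 2815.5×1.1888 ≈ 3347 m/s.
Stage 2: m₀ = 8,347 kg, m_f = 8,347 − 5,300 = 3,047 kg; Δv = 288×9.81×ln(2.739) = 2825.3×1.0077 ≈ 2847 m/s.
Total Δv = 3347 + 2847 = 6194 m/s.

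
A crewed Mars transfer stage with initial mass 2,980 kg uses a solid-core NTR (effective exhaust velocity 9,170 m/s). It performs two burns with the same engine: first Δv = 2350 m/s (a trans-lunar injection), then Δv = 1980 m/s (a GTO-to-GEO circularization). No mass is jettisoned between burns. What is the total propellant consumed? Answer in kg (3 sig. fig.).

total propellant consumed ≈ 1120 kg

After the first burn: m = 2980 × exp(−2350/9170.0) = 2980 × 0.77393 = 2,306.31 kg.
After the second burn: m = 2,306.31 × exp(−1980/9170.0) = 2,306.31 × 0.80580 = 1,858.42 kg.
Total propellant = m₀ − m_final = 2980 − 1,858.42 = 1,121.58 kg.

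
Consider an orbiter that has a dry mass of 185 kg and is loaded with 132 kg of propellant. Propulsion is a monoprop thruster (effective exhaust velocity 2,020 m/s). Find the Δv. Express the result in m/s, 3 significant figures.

m₀ = m_dry + m_prop = 185 + 132 = 317 kg.
From the ideal rocket equation, Δv = v_e · ln(m₀/m_f) = 2020.0 × ln(1.714) = 2020.0 × 0.5385 ≈ 1087.9 m/s.

Δv ≈ 1090 m/s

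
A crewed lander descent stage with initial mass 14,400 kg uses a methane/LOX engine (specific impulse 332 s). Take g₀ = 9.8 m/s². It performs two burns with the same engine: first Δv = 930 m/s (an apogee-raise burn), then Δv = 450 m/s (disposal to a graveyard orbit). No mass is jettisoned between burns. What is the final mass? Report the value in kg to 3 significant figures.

final mass ≈ 9420 kg

v_e = Isp · g₀ = 332 × 9.8 = 3253.6 m/s.
After the first burn: m = 14400 × exp(−930/3253.6) = 14400 × 0.75138 = 10,819.9 kg.
After the second burn: m = 10,819.9 × exp(−450/3253.6) = 10,819.9 × 0.87083 = 9,422.29 kg.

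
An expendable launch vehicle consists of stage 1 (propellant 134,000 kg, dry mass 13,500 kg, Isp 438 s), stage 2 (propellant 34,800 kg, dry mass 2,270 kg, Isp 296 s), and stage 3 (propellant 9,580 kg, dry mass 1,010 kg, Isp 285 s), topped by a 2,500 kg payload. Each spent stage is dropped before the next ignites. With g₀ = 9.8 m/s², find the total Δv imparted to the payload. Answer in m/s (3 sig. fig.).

Δv ≈ 12000 m/s

Ignition mass of stage 1 = 134,000+13,500 + 34,800+2,270 + 9,580+1,010 + 2,500 = 197,660 kg.
Stage 1: m₀ = 197,660 kg, m_f = 197,660 − 134,000 = 63,660 kg; Δv = 438×9.8×ln(3.105) = 4292.4×1.1330 ≈ 4863 m/s.
Stage 2: m₀ = 50,160 kg, m_f = 50,160 − 34,800 = 15,360 kg; Δv = 296×9.8×ln(3.266) = 2900.8×1.1835 ≈ 3433 m/s.
Stage 3: m₀ = 13,090 kg, m_f = 13,090 − 9,580 = 3,510 kg; Δv = 285×9.8×ln(3.729) = 2793.0×1.3162 ≈ 3676 m/s.
Total Δv = 4863 + 3433 + 3676 = 11972 m/s.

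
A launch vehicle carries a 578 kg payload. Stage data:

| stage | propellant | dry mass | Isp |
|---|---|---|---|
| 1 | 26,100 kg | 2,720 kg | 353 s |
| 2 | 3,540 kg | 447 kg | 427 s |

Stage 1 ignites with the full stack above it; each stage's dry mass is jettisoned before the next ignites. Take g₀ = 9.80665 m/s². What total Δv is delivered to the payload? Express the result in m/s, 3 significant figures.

Δv ≈ 11500 m/s

Ignition mass of stage 1 = 26,100+2,720 + 3,540+447 + 578 = 33,385 kg.
Stage 1: m₀ = 33,385 kg, m_f = 33,385 − 26,100 = 7,285 kg; Δv = 353×9.80665×ln(4.583) = 3461.7×1.5223 ≈ 5270 m/s.
Stage 2: m₀ = 4,565 kg, m_f = 4,565 − 3,540 = 1,025 kg; Δv = 427×9.80665×ln(4.454) = 4187.4×1.4937 ≈ 6255 m/s.
Total Δv = 5270 + 6255 = 11525 m/s.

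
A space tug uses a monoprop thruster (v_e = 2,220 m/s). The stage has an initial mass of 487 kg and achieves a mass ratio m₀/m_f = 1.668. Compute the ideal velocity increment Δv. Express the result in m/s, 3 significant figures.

From the ideal rocket equation, Δv = v_e · ln(1.668) = 2220.0 × 0.5116 ≈ 1135.8 m/s.

Δv ≈ 1140 m/s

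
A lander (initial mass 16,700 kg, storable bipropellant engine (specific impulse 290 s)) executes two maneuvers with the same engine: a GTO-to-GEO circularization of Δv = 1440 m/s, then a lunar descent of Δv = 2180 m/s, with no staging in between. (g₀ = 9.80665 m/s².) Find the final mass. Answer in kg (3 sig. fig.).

final mass ≈ 4680 kg

v_e = Isp · g₀ = 290 × 9.80665 = 2843.9 m/s.
After the first burn: m = 16700 × exp(−1440/2843.9) = 16700 × 0.60270 = 10,065.1 kg.
After the second burn: m = 10,065.1 × exp(−2180/2843.9) = 10,065.1 × 0.46462 = 4,676.45 kg.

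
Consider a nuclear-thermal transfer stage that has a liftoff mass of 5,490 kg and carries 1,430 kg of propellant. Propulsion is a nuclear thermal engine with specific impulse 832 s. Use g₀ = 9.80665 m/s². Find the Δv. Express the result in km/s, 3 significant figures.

Δv ≈ 2.46 km/s

v_e = Isp · g₀ = 832 × 9.80665 = 8159.1 m/s.
m_f = m₀ − m_prop = 5,490 − 1,430 = 4,060 kg.
By the Tsiolkovsky rocket equation, Δv = v_e · ln(m₀/m_f) = 8159.1 × ln(1.352) = 8159.1 × 0.3017 ≈ 2462.0 m/s.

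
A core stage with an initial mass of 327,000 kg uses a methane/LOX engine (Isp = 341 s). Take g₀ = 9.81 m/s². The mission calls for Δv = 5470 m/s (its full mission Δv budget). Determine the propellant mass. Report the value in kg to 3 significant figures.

propellant mass ≈ 263000 kg

v_e = Isp · g₀ = 341 × 9.81 = 3345.2 m/s.
By the Tsiolkovsky rocket equation, m₀/m_f = exp(Δv / v_e) = exp(5470 / 3345.2) = exp(1.6352) = 5.1303.
m_f = 327,000 / 5.1303 = 63,739 kg, so propellant = m₀ − m_f = 327,000 − 63,739 = 263,261 kg.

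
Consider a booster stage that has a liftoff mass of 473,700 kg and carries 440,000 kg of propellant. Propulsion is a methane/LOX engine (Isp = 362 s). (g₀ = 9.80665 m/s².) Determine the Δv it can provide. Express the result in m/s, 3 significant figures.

v_e = Isp · g₀ = 362 × 9.80665 = 3550.0 m/s.
m_f = m₀ − m_prop = 473,700 − 440,000 = 33,700 kg.
Δv = v_e · ln(m₀/m_f) = 3550.0 × ln(14.06) = 3550.0 × 2.6431 ≈ 9382.9 m/s.

Δv ≈ 9380 m/s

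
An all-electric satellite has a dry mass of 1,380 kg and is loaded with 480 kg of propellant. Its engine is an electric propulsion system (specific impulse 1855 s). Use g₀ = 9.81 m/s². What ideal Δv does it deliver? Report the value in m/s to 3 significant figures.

v_e = Isp · g₀ = 1855 × 9.81 = 18197.5 m/s.
m₀ = m_dry + m_prop = 1,380 + 480 = 1,860 kg.
Δv = v_e · ln(m₀/m_f) = 18197.5 × ln(1.348) = 18197.5 × 0.2985 ≈ 5431.8 m/s.

Δv ≈ 5430 m/s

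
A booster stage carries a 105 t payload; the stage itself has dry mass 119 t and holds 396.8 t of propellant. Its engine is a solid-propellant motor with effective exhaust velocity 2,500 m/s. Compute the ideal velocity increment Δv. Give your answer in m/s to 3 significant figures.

m₀ = payload + dry + propellant = 105 + 119 + 396.8 = 620.8 t.
m_f = payload + dry = 105 + 119 = 224 t.
Using Δv = v_e ln(m₀/m_f): Δv = v_e · ln(m₀/m_f) = 2500.0 × ln(2.771) = 2500.0 × 1.0194 ≈ 2548.4 m/s.

Δv ≈ 2550 m/s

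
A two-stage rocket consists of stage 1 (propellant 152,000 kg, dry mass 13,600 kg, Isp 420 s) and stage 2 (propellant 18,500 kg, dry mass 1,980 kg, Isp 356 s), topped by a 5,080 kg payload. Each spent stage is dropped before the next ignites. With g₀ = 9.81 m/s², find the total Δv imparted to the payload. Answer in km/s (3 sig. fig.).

Δv ≈ 11.0 km/s

Ignition mass of stage 1 = 152,000+13,600 + 18,500+1,980 + 5,080 = 191,160 kg.
Stage 1: m₀ = 191,160 kg, m_f = 191,160 − 152,000 = 39,160 kg; Δv = 420×9.81×ln(4.882) = 4120.2×1.5855 ≈ 6532 m/s.
Stage 2: m₀ = 25,560 kg, m_f = 25,560 − 18,500 = 7,060 kg; Δv = 356×9.81×ln(3.62) = 3492.4×1.2866 ≈ 4493 m/s.
Total Δv = 6532 + 4493 = 11025 m/s.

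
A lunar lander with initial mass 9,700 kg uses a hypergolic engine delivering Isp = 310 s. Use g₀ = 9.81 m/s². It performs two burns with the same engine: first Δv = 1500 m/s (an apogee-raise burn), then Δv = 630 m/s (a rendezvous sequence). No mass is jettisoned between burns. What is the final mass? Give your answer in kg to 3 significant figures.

v_e = Isp · g₀ = 310 × 9.81 = 3041.1 m/s.
After the first burn: m = 9700 × exp(−1500/3041.1) = 9700 × 0.61064 = 5,923.21 kg.
After the second burn: m = 5,923.21 × exp(−630/3041.1) = 5,923.21 × 0.81289 = 4,814.92 kg.

final mass ≈ 4810 kg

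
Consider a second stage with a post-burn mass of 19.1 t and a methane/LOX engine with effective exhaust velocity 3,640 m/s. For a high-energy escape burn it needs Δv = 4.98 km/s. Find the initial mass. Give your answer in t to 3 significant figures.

initial mass ≈ 75.0 t

m₀/m_f = exp(Δv / v_e) = exp(4980 / 3640.0) = exp(1.3681) = 3.9280.
m₀ = m_f × 3.9280 = 19.1 × 3.9280 = 75.0248 t.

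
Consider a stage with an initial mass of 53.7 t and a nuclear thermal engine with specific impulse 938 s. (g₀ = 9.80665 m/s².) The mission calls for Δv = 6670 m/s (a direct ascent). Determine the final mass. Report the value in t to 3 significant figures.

v_e = Isp · g₀ = 938 × 9.80665 = 9198.6 m/s.
m₀/m_f = exp(Δv / v_e) = exp(6670 / 9198.6) = exp(0.7251) = 2.0650.
m_f = m₀ / 2.0650 = 53.7 / 2.0650 = 26.0048 t.

final mass ≈ 26.0 t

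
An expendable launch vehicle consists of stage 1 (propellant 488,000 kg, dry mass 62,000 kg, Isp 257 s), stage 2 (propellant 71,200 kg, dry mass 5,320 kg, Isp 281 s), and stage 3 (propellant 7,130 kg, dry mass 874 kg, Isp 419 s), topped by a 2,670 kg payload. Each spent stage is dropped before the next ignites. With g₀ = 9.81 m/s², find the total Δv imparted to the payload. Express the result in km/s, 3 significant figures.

Ignition mass of stage 1 = 488,000+62,000 + 71,200+5,320 + 7,130+874 + 2,670 = 637,194 kg.
Stage 1: m₀ = 637,194 kg, m_f = 637,194 − 488,000 = 149,194 kg; Δv = 257×9.81×ln(4.271) = 2521.2×1.4518 ≈ 3660 m/s.
Stage 2: m₀ = 87,194 kg, m_f = 87,194 − 71,200 = 15,994 kg; Δv = 281×9.81×ln(5.452) = 2756.6×1.6959 ≈ 4675 m/s.
Stage 3: m₀ = 10,674 kg, m_f = 10,674 − 7,130 = 3,544 kg; Δv = 419×9.81×ln(3.012) = 4110.4×1.1026 ≈ 4532 m/s.
Total Δv = 3660 + 4675 + 4532 = 12867 m/s.

Δv ≈ 12.9 km/s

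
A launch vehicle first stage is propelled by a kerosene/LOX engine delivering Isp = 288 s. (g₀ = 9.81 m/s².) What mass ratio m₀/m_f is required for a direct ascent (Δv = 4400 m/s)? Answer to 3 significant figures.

mass ratio ≈ 4.75

v_e = Isp · g₀ = 288 × 9.81 = 2825.3 m/s.
From the ideal rocket equation, m₀/m_f = exp(Δv / v_e) = exp(4400 / 2825.3) = exp(1.5574) = 4.7463.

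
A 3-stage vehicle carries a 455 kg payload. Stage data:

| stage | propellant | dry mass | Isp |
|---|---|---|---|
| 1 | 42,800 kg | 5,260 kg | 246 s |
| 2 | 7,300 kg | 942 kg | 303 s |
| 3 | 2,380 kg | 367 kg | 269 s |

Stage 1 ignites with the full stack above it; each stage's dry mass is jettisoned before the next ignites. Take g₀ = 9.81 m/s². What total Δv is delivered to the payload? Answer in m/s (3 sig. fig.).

Ignition mass of stage 1 = 42,800+5,260 + 7,300+942 + 2,380+367 + 455 = 59,504 kg.
Stage 1: m₀ = 59,504 kg, m_f = 59,504 − 42,800 = 16,704 kg; Δv = 246×9.81×ln(3.562) = 2413.3×1.2704 ≈ 3066 m/s.
Stage 2: m₀ = 11,444 kg, m_f = 11,444 − 7,300 = 4,144 kg; Δv = 303×9.81×ln(2.762) = 2972.4×1.0158 ≈ 3019 m/s.
Stage 3: m₀ = 3,202 kg, m_f = 3,202 − 2,380 = 822 kg; Δv = 269×9.81×ln(3.895) = 2638.9×1.3598 ≈ 3588 m/s.
Total Δv = 3066 + 3019 + 3588 = 9673 m/s.

Δv ≈ 9670 m/s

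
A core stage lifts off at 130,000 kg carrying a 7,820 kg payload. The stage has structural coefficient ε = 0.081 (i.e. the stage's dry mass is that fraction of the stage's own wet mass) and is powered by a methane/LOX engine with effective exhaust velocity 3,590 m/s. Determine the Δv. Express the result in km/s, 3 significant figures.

Δv ≈ 7.15 km/s

Stage wet mass = m₀ − payload = 130,000 − 7,820 = 122,180 kg.
Stage dry mass = ε × stage wet mass = 0.081 × 122,180 = 9,896.58 kg.
Burnout mass m_f = stage dry + payload = 9,896.58 + 7,820 = 17,716.58 kg.
Δv = v_e · ln(130,000/17,716.58) = 3590.0 × ln(7.338) = 3590.0 × 1.9930 ≈ 7155 m/s.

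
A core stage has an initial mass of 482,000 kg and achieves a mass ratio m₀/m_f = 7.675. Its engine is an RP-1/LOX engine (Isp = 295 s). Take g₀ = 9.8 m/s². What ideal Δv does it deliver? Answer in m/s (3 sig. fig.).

Δv ≈ 5890 m/s

v_e = Isp · g₀ = 295 × 9.8 = 2891.0 m/s.
From the ideal rocket equation, Δv = v_e · ln(7.675) = 2891.0 × 2.0380 ≈ 5891.8 m/s.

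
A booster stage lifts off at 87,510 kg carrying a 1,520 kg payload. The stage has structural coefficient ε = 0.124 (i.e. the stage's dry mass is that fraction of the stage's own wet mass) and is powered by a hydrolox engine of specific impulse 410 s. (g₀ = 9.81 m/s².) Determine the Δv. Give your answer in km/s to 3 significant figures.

Δv ≈ 7.93 km/s

Stage wet mass = m₀ − payload = 87,510 − 1,520 = 85,990 kg.
Stage dry mass = ε × stage wet mass = 0.124 × 85,990 = 10,662.8 kg.
Burnout mass m_f = stage dry + payload = 10,662.8 + 1,520 = 12,182.8 kg.
v_e = Isp · g₀ = 410 × 9.81 = 4022.1 m/s.
Using Δv = v_e ln(m₀/m_f): Δv = v_e · ln(87,510/12,182.8) = 4022.1 × ln(7.183) = 4022.1 × 1.9717 ≈ 7930 m/s.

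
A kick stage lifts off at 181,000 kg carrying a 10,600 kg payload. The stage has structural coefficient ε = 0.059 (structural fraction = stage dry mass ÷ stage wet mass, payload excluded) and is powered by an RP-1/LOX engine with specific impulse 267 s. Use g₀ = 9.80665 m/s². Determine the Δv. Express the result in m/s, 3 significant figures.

Stage wet mass = m₀ − payload = 181,000 − 10,600 = 170,400 kg.
Stage dry mass = ε × stage wet mass = 0.059 × 170,400 = 10,053.6 kg.
Burnout mass m_f = stage dry + payload = 10,053.6 + 10,600 = 20,653.6 kg.
v_e = Isp · g₀ = 267 × 9.80665 = 2618.4 m/s.
Rocket equation: Δv = v_e · ln(181,000/20,653.6) = 2618.4 × ln(8.764) = 2618.4 × 2.1706 ≈ 5683 m/s.

Δv ≈ 5680 m/s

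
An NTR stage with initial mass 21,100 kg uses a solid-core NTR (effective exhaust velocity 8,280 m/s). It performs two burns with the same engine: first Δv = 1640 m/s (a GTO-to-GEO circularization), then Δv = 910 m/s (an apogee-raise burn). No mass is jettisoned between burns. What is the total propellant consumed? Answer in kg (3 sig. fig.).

After the first burn: m = 21100 × exp(−1640/8280.0) = 21100 × 0.82031 = 17,308.5 kg.
After the second burn: m = 17,308.5 × exp(−910/8280.0) = 17,308.5 × 0.89592 = 15,507 kg.
Total propellant = m₀ − m_final = 21100 − 15,507 = 5,593 kg.

total propellant consumed ≈ 5590 kg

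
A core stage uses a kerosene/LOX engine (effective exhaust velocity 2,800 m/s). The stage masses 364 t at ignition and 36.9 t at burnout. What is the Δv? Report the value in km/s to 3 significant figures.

Using Δv = v_e ln(m₀/m_f): Δv = v_e · ln(m₀/m_f) = 2800.0 × ln(9.864) = 2800.0 × 2.2889 ≈ 6409.0 m/s.

Δv ≈ 6.41 km/s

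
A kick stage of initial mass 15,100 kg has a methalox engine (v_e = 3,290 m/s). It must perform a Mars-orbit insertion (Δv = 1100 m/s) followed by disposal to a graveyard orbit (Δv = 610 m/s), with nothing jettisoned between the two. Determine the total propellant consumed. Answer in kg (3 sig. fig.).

After the first burn: m = 15100 × exp(−1100/3290.0) = 15100 × 0.71581 = 10,808.7 kg.
After the second burn: m = 10,808.7 × exp(−610/3290.0) = 10,808.7 × 0.83076 = 8,979.44 kg.
Total propellant = m₀ − m_final = 15100 − 8,979.44 = 6,120.56 kg.

total propellant consumed ≈ 6120 kg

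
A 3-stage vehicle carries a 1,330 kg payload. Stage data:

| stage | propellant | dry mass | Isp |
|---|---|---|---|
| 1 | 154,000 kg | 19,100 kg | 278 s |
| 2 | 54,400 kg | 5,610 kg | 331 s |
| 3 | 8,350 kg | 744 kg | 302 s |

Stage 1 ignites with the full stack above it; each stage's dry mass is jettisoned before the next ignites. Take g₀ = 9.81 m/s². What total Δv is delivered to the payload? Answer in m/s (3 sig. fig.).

Ignition mass of stage 1 = 154,000+19,100 + 54,400+5,610 + 8,350+744 + 1,330 = 243,534 kg.
Stage 1: m₀ = 243,534 kg, m_f = 243,534 − 154,000 = 89,534 kg; Δv = 278×9.81×ln(2.72) = 2727.2×1.0006 ≈ 2729 m/s.
Stage 2: m₀ = 70,434 kg, m_f = 70,434 − 54,400 = 16,034 kg; Δv = 331×9.81×ln(4.393) = 3247.1×1.4800 ≈ 4806 m/s.
Stage 3: m₀ = 10,424 kg, m_f = 10,424 − 8,350 = 2,074 kg; Δv = 302×9.81×ln(5.026) = 2962.6×1.6146 ≈ 4784 m/s.
Total Δv = 2729 + 4806 + 4784 = 12319 m/s.

Δv ≈ 12300 m/s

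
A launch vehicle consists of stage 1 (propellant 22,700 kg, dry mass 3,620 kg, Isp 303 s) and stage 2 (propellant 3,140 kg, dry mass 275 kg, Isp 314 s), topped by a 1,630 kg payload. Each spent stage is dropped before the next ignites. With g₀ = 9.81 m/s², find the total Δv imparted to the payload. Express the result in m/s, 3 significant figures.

Ignition mass of stage 1 = 22,700+3,620 + 3,140+275 + 1,630 = 31,365 kg.
Stage 1: m₀ = 31,365 kg, m_f = 31,365 − 22,700 = 8,665 kg; Δv = 303×9.81×ln(3.62) = 2972.4×1.2864 ≈ 3824 m/s.
Stage 2: m₀ = 5,045 kg, m_f = 5,045 − 3,140 = 1,905 kg; Δv = 314×9.81×ln(2.648) = 3080.3×0.9739 ≈ 3000 m/s.
Total Δv = 3824 + 3000 = 6824 m/s.

Δv ≈ 6820 m/s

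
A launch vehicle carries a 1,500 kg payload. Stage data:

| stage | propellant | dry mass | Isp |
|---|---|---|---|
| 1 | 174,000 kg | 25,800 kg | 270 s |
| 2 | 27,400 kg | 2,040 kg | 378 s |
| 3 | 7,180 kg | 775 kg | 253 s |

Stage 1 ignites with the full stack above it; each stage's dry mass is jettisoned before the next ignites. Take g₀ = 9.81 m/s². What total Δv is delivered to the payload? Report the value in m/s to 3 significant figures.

Δv ≈ 11500 m/s

Ignition mass of stage 1 = 174,000+25,800 + 27,400+2,040 + 7,180+775 + 1,500 = 238,695 kg.
Stage 1: m₀ = 238,695 kg, m_f = 238,695 − 174,000 = 64,695 kg; Δv = 270×9.81×ln(3.69) = 2648.7×1.3055 ≈ 3458 m/s.
Stage 2: m₀ = 38,895 kg, m_f = 38,895 − 27,400 = 11,495 kg; Δv = 378×9.81×ln(3.384) = 3708.2×1.2190 ≈ 4520 m/s.
Stage 3: m₀ = 9,455 kg, m_f = 9,455 − 7,180 = 2,275 kg; Δv = 253×9.81×ln(4.156) = 2481.9×1.4246 ≈ 3536 m/s.
Total Δv = 3458 + 4520 + 3536 = 11514 m/s.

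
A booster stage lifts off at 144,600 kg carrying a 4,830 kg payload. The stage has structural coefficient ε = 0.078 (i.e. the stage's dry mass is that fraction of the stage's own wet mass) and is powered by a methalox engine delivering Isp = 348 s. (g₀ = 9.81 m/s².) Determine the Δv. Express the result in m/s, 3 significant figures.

Stage wet mass = m₀ − payload = 144,600 − 4,830 = 139,770 kg.
Stage dry mass = ε × stage wet mass = 0.078 × 139,770 = 10,902.1 kg.
Burnout mass m_f = stage dry + payload = 10,902.1 + 4,830 = 15,732.1 kg.
v_e = Isp · g₀ = 348 × 9.81 = 3413.9 m/s.
From the ideal rocket equation, Δv = v_e · ln(144,600/15,732.1) = 3413.9 × ln(9.191) = 3413.9 × 2.2183 ≈ 7573 m/s.

Δv ≈ 7570 m/s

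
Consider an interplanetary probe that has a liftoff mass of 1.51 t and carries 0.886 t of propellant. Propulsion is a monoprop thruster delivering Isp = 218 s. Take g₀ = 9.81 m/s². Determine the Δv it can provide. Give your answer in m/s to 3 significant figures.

Δv ≈ 1890 m/s

v_e = Isp · g₀ = 218 × 9.81 = 2138.6 m/s.
m_f = m₀ − m_prop = 1.51 − 0.886 = 0.624 t.
Δv = v_e · ln(m₀/m_f) = 2138.6 × ln(2.42) = 2138.6 × 0.8837 ≈ 1889.9 m/s.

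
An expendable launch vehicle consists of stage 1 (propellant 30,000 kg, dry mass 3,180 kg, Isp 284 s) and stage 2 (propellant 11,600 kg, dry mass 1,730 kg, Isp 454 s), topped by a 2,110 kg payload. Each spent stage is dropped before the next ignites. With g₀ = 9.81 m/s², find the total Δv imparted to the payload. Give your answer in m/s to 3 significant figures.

Δv ≈ 8870 m/s

Ignition mass of stage 1 = 30,000+3,180 + 11,600+1,730 + 2,110 = 48,620 kg.
Stage 1: m₀ = 48,620 kg, m_f = 48,620 − 30,000 = 18,620 kg; Δv = 284×9.81×ln(2.611) = 2786.0×0.9598 ≈ 2674 m/s.
Stage 2: m₀ = 15,440 kg, m_f = 15,440 − 11,600 = 3,840 kg; Δv = 454×9.81×ln(4.021) = 4453.7×1.3915 ≈ 6197 m/s.
Total Δv = 2674 + 6197 = 8871 m/s.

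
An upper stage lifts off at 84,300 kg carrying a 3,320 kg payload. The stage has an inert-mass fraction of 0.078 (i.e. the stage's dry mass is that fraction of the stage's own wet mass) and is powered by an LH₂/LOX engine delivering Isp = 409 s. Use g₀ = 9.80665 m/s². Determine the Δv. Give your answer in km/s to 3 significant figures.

Stage wet mass = m₀ − payload = 84,300 − 3,320 = 80,980 kg.
Stage dry mass = ε × stage wet mass = 0.078 × 80,980 = 6,316.44 kg.
Burnout mass m_f = stage dry + payload = 6,316.44 + 3,320 = 9,636.44 kg.
v_e = Isp · g₀ = 409 × 9.80665 = 4010.9 m/s.
Using Δv = v_e ln(m₀/m_f): Δv = v_e · ln(84,300/9,636.44) = 4010.9 × ln(8.748) = 4010.9 × 2.1688 ≈ 8699 m/s.

Δv ≈ 8.70 km/s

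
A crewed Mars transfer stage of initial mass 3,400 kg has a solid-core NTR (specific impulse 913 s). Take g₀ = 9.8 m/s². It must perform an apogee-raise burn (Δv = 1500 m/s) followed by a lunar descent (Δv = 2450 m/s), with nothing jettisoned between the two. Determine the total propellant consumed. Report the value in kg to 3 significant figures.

total propellant consumed ≈ 1210 kg

v_e = Isp · g₀ = 913 × 9.8 = 8947.4 m/s.
After the first burn: m = 3400 × exp(−1500/8947.4) = 3400 × 0.84565 = 2,875.21 kg.
After the second burn: m = 2,875.21 × exp(−2450/8947.4) = 2,875.21 × 0.76047 = 2,186.51 kg.
Total propellant = m₀ − m_final = 3400 − 2,186.51 = 1,213.49 kg.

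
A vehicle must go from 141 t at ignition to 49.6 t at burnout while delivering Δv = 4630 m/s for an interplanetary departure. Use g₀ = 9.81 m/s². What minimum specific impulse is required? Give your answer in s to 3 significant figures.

Isp ≈ 452 s

ln(m₀/m_f) = ln(141000/49600) = ln(2.843) = 1.0448.
Using Δv = v_e ln(m₀/m_f): v_e = Δv / ln(m₀/m_f) = 4630 / 1.0448 = 4431.6 m/s.
Isp = v_e / g₀ = 4431.6 / 9.81 = 451.7 s.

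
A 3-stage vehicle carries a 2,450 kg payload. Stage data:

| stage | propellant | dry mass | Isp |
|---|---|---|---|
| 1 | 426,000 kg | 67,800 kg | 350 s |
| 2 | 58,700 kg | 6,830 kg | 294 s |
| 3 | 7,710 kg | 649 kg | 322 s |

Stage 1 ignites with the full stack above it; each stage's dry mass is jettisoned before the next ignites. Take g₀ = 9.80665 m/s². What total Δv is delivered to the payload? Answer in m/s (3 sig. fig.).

Ignition mass of stage 1 = 426,000+67,800 + 58,700+6,830 + 7,710+649 + 2,450 = 570,139 kg.
Stage 1: m₀ = 570,139 kg, m_f = 570,139 − 426,000 = 144,139 kg; Δv = 350×9.80665×ln(3.955) = 3432.3×1.3751 ≈ 4720 m/s.
Stage 2: m₀ = 76,339 kg, m_f = 76,339 − 58,700 = 17,639 kg; Δv = 294×9.80665×ln(4.328) = 2883.2×1.4651 ≈ 4224 m/s.
Stage 3: m₀ = 10,809 kg, m_f = 10,809 − 7,710 = 3,099 kg; Δv = 322×9.80665×ln(3.488) = 3157.7×1.2493 ≈ 3945 m/s.
Total Δv = 4720 + 4224 + 3945 = 12889 m/s.

Δv ≈ 12900 m/s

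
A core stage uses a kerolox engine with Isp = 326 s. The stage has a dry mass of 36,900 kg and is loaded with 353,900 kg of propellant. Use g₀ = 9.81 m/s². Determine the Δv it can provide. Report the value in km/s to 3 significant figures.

Δv ≈ 7.55 km/s

v_e = Isp · g₀ = 326 × 9.81 = 3198.1 m/s.
m₀ = m_dry + m_prop = 36,900 + 353,900 = 390,800 kg.
By the Tsiolkovsky rocket equation, Δv = v_e · ln(m₀/m_f) = 3198.1 × ln(10.59) = 3198.1 × 2.3600 ≈ 7547.4 m/s.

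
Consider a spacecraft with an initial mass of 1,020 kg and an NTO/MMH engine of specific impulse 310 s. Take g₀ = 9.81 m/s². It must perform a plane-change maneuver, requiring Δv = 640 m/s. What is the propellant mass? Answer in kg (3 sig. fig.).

propellant mass ≈ 194 kg

v_e = Isp · g₀ = 310 × 9.81 = 3041.1 m/s.
By the Tsiolkovsky rocket equation, m₀/m_f = exp(Δv / v_e) = exp(640 / 3041.1) = exp(0.2105) = 1.2342.
m_f = 1,020 / 1.2342 = 826.446 kg, so propellant = m₀ − m_f = 1,020 − 826.446 = 193.554 kg.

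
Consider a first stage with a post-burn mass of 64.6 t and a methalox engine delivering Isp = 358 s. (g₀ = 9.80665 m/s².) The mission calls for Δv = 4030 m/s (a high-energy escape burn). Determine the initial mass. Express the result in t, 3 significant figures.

initial mass ≈ 204 t

v_e = Isp · g₀ = 358 × 9.80665 = 3510.8 m/s.
By the Tsiolkovsky rocket equation, m₀/m_f = exp(Δv / v_e) = exp(4030 / 3510.8) = exp(1.1479) = 3.1515.
m₀ = m_f × 3.1515 = 64.6 × 3.1515 = 203.587 t.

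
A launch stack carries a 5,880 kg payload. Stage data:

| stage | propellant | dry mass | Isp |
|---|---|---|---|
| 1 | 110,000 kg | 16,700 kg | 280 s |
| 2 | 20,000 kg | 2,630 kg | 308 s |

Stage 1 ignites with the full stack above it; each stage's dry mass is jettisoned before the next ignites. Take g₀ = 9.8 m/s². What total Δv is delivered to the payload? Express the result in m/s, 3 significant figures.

Δv ≈ 7030 m/s

Ignition mass of stage 1 = 110,000+16,700 + 20,000+2,630 + 5,880 = 155,210 kg.
Stage 1: m₀ = 155,210 kg, m_f = 155,210 − 110,000 = 45,210 kg; Δv = 280×9.8×ln(3.433) = 2744.0×1.2335 ≈ 3385 m/s.
Stage 2: m₀ = 28,510 kg, m_f = 28,510 − 20,000 = 8,510 kg; Δv = 308×9.8×ln(3.35) = 3018.4×1.2090 ≈ 3649 m/s.
Total Δv = 3385 + 3649 = 7034 m/s.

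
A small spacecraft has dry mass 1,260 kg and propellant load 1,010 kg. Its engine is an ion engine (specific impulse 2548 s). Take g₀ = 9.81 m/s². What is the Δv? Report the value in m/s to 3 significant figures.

v_e = Isp · g₀ = 2548 × 9.81 = 24995.9 m/s.
m₀ = m_dry + m_prop = 1,260 + 1,010 = 2,270 kg.
From the ideal rocket equation, Δv = v_e · ln(m₀/m_f) = 24995.9 × ln(1.802) = 24995.9 × 0.5887 ≈ 14714.3 m/s.

Δv ≈ 14700 m/s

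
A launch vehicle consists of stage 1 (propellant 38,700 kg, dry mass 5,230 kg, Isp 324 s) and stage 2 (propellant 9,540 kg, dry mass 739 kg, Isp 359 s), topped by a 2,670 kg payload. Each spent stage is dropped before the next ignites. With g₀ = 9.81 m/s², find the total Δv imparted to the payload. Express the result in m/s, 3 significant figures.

Ignition mass of stage 1 = 38,700+5,230 + 9,540+739 + 2,670 = 56,879 kg.
Stage 1: m₀ = 56,879 kg, m_f = 56,879 − 38,700 = 18,179 kg; Δv = 324×9.81×ln(3.129) = 3178.4×1.1407 ≈ 3626 m/s.
Stage 2: m₀ = 12,949 kg, m_f = 12,949 − 9,540 = 3,409 kg; Δv = 359×9.81×ln(3.798) = 3521.8×1.3346 ≈ 4700 m/s.
Total Δv = 3626 + 4700 = 8326 m/s.

Δv ≈ 8330 m/s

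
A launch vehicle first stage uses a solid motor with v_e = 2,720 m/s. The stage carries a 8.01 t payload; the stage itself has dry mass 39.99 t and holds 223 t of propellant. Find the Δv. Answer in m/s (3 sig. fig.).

Δv ≈ 4710 m/s

m₀ = payload + dry + propellant = 8.01 + 39.99 + 223 = 271 t.
m_f = payload + dry = 8.01 + 39.99 = 48 t.
Rocket equation: Δv = v_e · ln(m₀/m_f) = 2720.0 × ln(5.646) = 2720.0 × 1.7309 ≈ 4708.1 m/s.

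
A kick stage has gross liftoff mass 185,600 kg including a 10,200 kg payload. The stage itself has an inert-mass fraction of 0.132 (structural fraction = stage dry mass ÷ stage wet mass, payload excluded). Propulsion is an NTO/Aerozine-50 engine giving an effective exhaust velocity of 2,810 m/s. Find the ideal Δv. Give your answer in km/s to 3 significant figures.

Δv ≈ 4.82 km/s

Stage wet mass = m₀ − payload = 185,600 − 10,200 = 175,400 kg.
Stage dry mass = ε × stage wet mass = 0.132 × 175,400 = 23,152.8 kg.
Burnout mass m_f = stage dry + payload = 23,152.8 + 10,200 = 33,352.8 kg.
Δv = v_e · ln(185,600/33,352.8) = 2810.0 × ln(5.565) = 2810.0 × 1.7165 ≈ 4823 m/s.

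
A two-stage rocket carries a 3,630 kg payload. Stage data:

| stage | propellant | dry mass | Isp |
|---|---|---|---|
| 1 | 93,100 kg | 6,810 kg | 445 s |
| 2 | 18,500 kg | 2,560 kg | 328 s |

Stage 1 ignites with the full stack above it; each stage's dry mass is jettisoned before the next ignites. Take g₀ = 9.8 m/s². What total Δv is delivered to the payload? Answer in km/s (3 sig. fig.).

Ignition mass of stage 1 = 93,100+6,810 + 18,500+2,560 + 3,630 = 124,600 kg.
Stage 1: m₀ = 124,600 kg, m_f = 124,600 − 93,100 = 31,500 kg; Δv = 445×9.8×ln(3.956) = 4361.0×1.3751 ≈ 5997 m/s.
Stage 2: m₀ = 24,690 kg, m_f = 24,690 − 18,500 = 6,190 kg; Δv = 328×9.8×ln(3.989) = 3214.4×1.3835 ≈ 4447 m/s.
Total Δv = 5997 + 4447 = 10444 m/s.

Δv ≈ 10.4 km/s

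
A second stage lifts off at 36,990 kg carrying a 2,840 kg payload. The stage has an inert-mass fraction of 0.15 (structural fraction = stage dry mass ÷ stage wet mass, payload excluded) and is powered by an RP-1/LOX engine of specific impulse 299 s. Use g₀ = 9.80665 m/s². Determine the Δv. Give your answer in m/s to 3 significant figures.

Stage wet mass = m₀ − payload = 36,990 − 2,840 = 34,150 kg.
Stage dry mass = ε × stage wet mass = 0.15 × 34,150 = 5,122.5 kg.
Burnout mass m_f = stage dry + payload = 5,122.5 + 2,840 = 7,962.5 kg.
v_e = Isp · g₀ = 299 × 9.80665 = 2932.2 m/s.
Δv = v_e · ln(36,990/7,962.5) = 2932.2 × ln(4.646) = 2932.2 × 1.5359 ≈ 4504 m/s.

Δv ≈ 4500 m/s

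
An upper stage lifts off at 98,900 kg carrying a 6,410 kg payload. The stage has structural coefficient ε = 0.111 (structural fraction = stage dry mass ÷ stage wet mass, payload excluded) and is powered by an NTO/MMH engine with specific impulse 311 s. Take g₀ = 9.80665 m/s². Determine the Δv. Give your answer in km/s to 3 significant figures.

Δv ≈ 5.43 km/s

Stage wet mass = m₀ − payload = 98,900 − 6,410 = 92,490 kg.
Stage dry mass = ε × stage wet mass = 0.111 × 92,490 = 10,266.4 kg.
Burnout mass m_f = stage dry + payload = 10,266.4 + 6,410 = 16,676.4 kg.
v_e = Isp · g₀ = 311 × 9.80665 = 3049.9 m/s.
By the Tsiolkovsky rocket equation, Δv = v_e · ln(98,900/16,676.4) = 3049.9 × ln(5.931) = 3049.9 × 1.7801 ≈ 5429 m/s.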